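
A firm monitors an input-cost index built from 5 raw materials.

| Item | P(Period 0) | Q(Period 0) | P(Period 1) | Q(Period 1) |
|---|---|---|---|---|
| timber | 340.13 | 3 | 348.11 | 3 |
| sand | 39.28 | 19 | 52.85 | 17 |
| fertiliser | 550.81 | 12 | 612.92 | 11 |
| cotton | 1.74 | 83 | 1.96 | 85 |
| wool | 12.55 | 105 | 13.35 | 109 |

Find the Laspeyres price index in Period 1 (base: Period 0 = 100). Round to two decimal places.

111.48

Laspeyres price index uses base-period quantities as weights.
ΣP(Period 1)·Q(Period 0) = 348.11×3 + 52.85×19 + 612.92×12 + 1.96×83 + 13.35×105 = 1044.33 + 1004.15 + 7355.04 + 162.68 + 1401.75 = 10967.95
ΣP(Period 0)·Q(Period 0) = 340.13×3 + 39.28×19 + 550.81×12 + 1.74×83 + 12.55×105 = 1020.39 + 746.32 + 6609.72 + 144.42 + 1317.75 = 9838.6
Index = 10967.95 / 9838.6 × 100 = 111.4788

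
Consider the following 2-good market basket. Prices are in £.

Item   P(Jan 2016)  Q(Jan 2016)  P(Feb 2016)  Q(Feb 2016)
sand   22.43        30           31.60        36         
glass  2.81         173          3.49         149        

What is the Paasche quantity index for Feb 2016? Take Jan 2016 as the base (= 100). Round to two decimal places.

Paasche quantity index uses current-period prices as weights.
ΣP(Feb 2016)·Q(Feb 2016) = 31.60×36 + 3.49×149 = 1137.6 + 520.01 = 1657.61
ΣP(Feb 2016)·Q(Jan 2016) = 31.60×30 + 3.49×173 = 948 + 603.77 = 1551.77
Index = 1657.61 / 1551.77 × 100 = 106.8206

106.82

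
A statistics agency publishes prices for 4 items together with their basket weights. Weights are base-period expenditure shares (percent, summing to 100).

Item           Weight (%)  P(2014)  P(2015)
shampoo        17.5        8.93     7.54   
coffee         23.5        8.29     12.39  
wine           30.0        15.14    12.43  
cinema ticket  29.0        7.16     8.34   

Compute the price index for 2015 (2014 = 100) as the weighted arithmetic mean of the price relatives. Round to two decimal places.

108.31

shampoo: 17.5 × (7.54/8.93) = 17.5 × 0.844345 = 14.7760
coffee: 23.5 × (12.39/8.29) = 23.5 × 1.494572 = 35.1224
wine: 30.0 × (12.43/15.14) = 30.0 × 0.821004 = 24.6301
cinema ticket: 29.0 × (8.34/7.16) = 29.0 × 1.164804 = 33.7793
Index = Σ wᵢ·(p₁ᵢ/p₀ᵢ) = 14.7760 + 35.1224 + 24.6301 + 33.7793 = 108.3079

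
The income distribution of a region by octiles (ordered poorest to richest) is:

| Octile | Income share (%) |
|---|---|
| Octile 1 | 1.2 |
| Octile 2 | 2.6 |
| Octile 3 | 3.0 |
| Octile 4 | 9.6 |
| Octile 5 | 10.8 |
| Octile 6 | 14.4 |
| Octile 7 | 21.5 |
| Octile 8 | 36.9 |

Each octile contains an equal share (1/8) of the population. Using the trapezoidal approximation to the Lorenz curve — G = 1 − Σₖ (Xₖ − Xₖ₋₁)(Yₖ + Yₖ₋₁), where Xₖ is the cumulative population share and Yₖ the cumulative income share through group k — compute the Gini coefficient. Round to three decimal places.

0.475

Cumulative income shares Yₖ: 0.0120, 0.0380, 0.0680, 0.1640, 0.2720, 0.4160, 0.6310, 1.0000
Σ (Xₖ−Xₖ₋₁)(Yₖ+Yₖ₋₁) = (1/8)(0.0120+0.0000) + (1/8)(0.0380+0.0120) + (1/8)(0.0680+0.0380) + (1/8)(0.1640+0.0680) + (1/8)(0.2720+0.1640) + (1/8)(0.4160+0.2720) + (1/8)(0.6310+0.4160) + (1/8)(1.0000+0.6310)
  = 0.0015 + 0.0063 + 0.0133 + 0.0290 + 0.0545 + 0.0860 + 0.1309 + 0.2039 = 0.5252
G = 1 − 0.5252 = 0.4748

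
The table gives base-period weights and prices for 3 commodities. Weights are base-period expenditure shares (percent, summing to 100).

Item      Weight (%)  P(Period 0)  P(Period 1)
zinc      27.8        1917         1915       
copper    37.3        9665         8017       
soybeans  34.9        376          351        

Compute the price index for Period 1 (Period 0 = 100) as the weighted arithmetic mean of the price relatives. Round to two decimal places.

91.29

zinc: 27.8 × (1915/1917) = 27.8 × 0.998957 = 27.7710
copper: 37.3 × (8017/9665) = 37.3 × 0.829488 = 30.9399
soybeans: 34.9 × (351/376) = 34.9 × 0.933511 = 32.5795
Index = Σ wᵢ·(p₁ᵢ/p₀ᵢ) = 27.7710 + 30.9399 + 32.5795 = 91.2904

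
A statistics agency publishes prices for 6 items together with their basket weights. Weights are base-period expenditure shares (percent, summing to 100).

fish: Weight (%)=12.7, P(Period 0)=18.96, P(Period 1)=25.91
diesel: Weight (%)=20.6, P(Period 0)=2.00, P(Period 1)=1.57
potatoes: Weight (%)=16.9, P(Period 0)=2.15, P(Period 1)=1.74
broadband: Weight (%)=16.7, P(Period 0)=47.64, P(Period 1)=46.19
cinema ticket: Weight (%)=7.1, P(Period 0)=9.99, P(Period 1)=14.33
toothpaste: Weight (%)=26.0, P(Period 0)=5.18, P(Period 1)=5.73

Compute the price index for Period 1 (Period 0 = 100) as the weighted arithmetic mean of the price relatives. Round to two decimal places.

fish: 12.7 × (25.91/18.96) = 12.7 × 1.366561 = 17.3553
diesel: 20.6 × (1.57/2.00) = 20.6 × 0.785000 = 16.1710
potatoes: 16.9 × (1.74/2.15) = 16.9 × 0.809302 = 13.6772
broadband: 16.7 × (46.19/47.64) = 16.7 × 0.969563 = 16.1917
cinema ticket: 7.1 × (14.33/9.99) = 7.1 × 1.434434 = 10.1845
toothpaste: 26.0 × (5.73/5.18) = 26.0 × 1.106178 = 28.7606
Index = Σ wᵢ·(p₁ᵢ/p₀ᵢ) = 17.3553 + 16.1710 + 13.6772 + 16.1917 + 10.1845 + 28.7606 = 102.3403

102.34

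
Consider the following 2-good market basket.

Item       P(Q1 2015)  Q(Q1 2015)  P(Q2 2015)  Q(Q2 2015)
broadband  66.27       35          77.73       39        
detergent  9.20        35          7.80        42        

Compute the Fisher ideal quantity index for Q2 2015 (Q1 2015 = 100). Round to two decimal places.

112.34

Laspeyres component (base-period weights):
ΣP(Q1 2015)Q(Q2 2015) = 66.27×39 + 9.20×42 = 2584.53 + 386.4 = 2970.93
ΣP(Q1 2015)Q(Q1 2015) = 66.27×35 + 9.20×35 = 2319.45 + 322 = 2641.45
L = 2970.93 / 2641.45 × 100 = 112.4735
Paasche component (current-period weights):
ΣP(Q2 2015)Q(Q2 2015) = 77.73×39 + 7.80×42 = 3031.47 + 327.6 = 3359.07
ΣP(Q2 2015)Q(Q1 2015) = 77.73×35 + 7.80×35 = 2720.55 + 273 = 2993.55
P = 3359.07 / 2993.55 × 100 = 112.2103
Fisher = √(L × P) = √(112.4735 × 112.2103) = 112.3418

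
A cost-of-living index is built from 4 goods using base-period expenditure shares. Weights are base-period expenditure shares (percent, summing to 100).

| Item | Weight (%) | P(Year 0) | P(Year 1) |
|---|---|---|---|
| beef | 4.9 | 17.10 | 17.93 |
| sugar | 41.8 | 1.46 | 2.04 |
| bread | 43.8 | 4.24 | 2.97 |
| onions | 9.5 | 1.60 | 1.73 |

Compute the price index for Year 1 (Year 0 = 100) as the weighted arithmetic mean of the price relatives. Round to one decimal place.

beef: 4.9 × (17.93/17.10) = 4.9 × 1.048538 = 5.1378
sugar: 41.8 × (2.04/1.46) = 41.8 × 1.397260 = 58.4055
bread: 43.8 × (2.97/4.24) = 43.8 × 0.700472 = 30.6807
onions: 9.5 × (1.73/1.60) = 9.5 × 1.081250 = 10.2719
Index = Σ wᵢ·(p₁ᵢ/p₀ᵢ) = 5.1378 + 58.4055 + 30.6807 + 10.2719 = 104.4959

104.5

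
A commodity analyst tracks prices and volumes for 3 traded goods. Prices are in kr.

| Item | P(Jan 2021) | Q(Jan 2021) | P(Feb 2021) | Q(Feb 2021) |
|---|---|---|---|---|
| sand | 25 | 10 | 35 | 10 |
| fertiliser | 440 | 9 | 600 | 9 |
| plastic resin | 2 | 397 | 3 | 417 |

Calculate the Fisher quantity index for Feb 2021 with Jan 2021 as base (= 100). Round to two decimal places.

100.83

Laspeyres component (base-period weights):
ΣP(Jan 2021)Q(Feb 2021) = 25×10 + 440×9 + 2×417 = 250 + 3960 + 834 = 5044
ΣP(Jan 2021)Q(Jan 2021) = 25×10 + 440×9 + 2×397 = 250 + 3960 + 794 = 5004
L = 5044 / 5004 × 100 = 100.7994
Paasche component (current-period weights):
ΣP(Feb 2021)Q(Feb 2021) = 35×10 + 600×9 + 3×417 = 350 + 5400 + 1251 = 7001
ΣP(Feb 2021)Q(Jan 2021) = 35×10 + 600×9 + 3×397 = 350 + 5400 + 1191 = 6941
P = 7001 / 6941 × 100 = 100.8644
Fisher = √(L × P) = √(100.7994 × 100.8644) = 100.8319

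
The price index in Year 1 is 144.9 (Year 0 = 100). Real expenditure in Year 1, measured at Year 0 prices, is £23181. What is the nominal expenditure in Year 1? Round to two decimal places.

33589.27

Nominal = Real × (Index/100) = 23181 × (144.9/100)
        = 23181 × 1.449 = 33589.2690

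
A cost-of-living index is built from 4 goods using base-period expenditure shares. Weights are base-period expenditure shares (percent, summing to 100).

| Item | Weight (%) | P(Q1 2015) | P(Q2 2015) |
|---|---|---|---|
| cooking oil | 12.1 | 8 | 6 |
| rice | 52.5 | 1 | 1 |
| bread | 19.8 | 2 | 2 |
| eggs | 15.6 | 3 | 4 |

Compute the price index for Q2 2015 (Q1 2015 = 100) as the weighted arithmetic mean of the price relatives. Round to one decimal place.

cooking oil: 12.1 × (6/8) = 12.1 × 0.750000 = 9.0750
rice: 52.5 × (1/1) = 52.5 × 1.000000 = 52.5000
bread: 19.8 × (2/2) = 19.8 × 1.000000 = 19.8000
eggs: 15.6 × (4/3) = 15.6 × 1.333333 = 20.8000
Index = Σ wᵢ·(p₁ᵢ/p₀ᵢ) = 9.0750 + 52.5000 + 19.8000 + 20.8000 = 102.1750

102.2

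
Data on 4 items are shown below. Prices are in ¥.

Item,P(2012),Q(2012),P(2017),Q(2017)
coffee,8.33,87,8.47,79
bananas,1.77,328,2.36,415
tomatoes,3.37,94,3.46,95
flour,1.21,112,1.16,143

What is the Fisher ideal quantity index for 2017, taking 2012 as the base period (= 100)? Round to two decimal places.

108.15

Laspeyres component (base-period weights):
ΣP(2012)Q(2017) = 8.33×79 + 1.77×415 + 3.37×95 + 1.21×143 = 658.07 + 734.55 + 320.15 + 173.03 = 1885.8
ΣP(2012)Q(2012) = 8.33×87 + 1.77×328 + 3.37×94 + 1.21×112 = 724.71 + 580.56 + 316.78 + 135.52 = 1757.57
L = 1885.8 / 1757.57 × 100 = 107.2959
Paasche component (current-period weights):
ΣP(2017)Q(2017) = 8.47×79 + 2.36×415 + 3.46×95 + 1.16×143 = 669.13 + 979.4 + 328.7 + 165.88 = 2143.11
ΣP(2017)Q(2012) = 8.47×87 + 2.36×328 + 3.46×94 + 1.16×112 = 736.89 + 774.08 + 325.24 + 129.92 = 1966.13
P = 2143.11 / 1966.13 × 100 = 109.0014
Fisher = √(L × P) = √(107.2959 × 109.0014) = 108.1453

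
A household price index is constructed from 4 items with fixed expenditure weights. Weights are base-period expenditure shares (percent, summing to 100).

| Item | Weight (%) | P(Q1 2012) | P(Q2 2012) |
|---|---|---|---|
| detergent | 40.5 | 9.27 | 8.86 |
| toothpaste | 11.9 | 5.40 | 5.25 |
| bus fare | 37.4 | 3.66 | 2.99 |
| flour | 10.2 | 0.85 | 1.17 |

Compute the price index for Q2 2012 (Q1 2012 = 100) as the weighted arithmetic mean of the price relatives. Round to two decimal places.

94.87

detergent: 40.5 × (8.86/9.27) = 40.5 × 0.955771 = 38.7087
toothpaste: 11.9 × (5.25/5.40) = 11.9 × 0.972222 = 11.5694
bus fare: 37.4 × (2.99/3.66) = 37.4 × 0.816940 = 30.5536
flour: 10.2 × (1.17/0.85) = 10.2 × 1.376471 = 14.0400
Index = Σ wᵢ·(p₁ᵢ/p₀ᵢ) = 38.7087 + 11.5694 + 30.5536 + 14.0400 = 94.8717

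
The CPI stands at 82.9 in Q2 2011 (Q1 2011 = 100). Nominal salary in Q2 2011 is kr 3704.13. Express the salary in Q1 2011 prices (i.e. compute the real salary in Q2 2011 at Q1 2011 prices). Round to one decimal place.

Real = Nominal ÷ (Index/100) = 3704.13 ÷ (82.9/100)
     = 3704.13 ÷ 0.829 = 4468.1906

4468.2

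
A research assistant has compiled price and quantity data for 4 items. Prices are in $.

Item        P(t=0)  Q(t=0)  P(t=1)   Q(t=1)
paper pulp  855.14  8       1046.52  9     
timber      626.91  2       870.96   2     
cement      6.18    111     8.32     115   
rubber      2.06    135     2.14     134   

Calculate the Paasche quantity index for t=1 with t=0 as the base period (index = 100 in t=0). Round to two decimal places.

109.51

Paasche quantity index uses current-period prices as weights.
ΣP(t=1)·Q(t=1) = 1046.52×9 + 870.96×2 + 8.32×115 + 2.14×134 = 9418.68 + 1741.92 + 956.8 + 286.76 = 12404.16
ΣP(t=1)·Q(t=0) = 1046.52×8 + 870.96×2 + 8.32×111 + 2.14×135 = 8372.16 + 1741.92 + 923.52 + 288.9 = 11326.5
Index = 12404.16 / 11326.5 × 100 = 109.5145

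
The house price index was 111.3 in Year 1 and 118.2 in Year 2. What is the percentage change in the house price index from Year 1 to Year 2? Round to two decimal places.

Change = (118.2 − 111.3) / 111.3 × 100
       = 6.9 / 111.3 × 100 = 6.1995%

6.20%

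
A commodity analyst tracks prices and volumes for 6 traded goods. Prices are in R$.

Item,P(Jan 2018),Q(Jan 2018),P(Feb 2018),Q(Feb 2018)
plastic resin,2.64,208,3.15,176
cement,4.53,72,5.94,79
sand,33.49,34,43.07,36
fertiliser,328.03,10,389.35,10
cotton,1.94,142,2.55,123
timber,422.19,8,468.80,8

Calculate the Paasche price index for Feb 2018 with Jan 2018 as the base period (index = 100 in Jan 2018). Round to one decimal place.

Paasche price index uses current-period quantities as weights.
ΣP(Feb 2018)·Q(Feb 2018) = 3.15×176 + 5.94×79 + 43.07×36 + 389.35×10 + 2.55×123 + 468.80×8 = 554.4 + 469.26 + 1550.52 + 3893.5 + 313.65 + 3750.4 = 10531.73
ΣP(Jan 2018)·Q(Feb 2018) = 2.64×176 + 4.53×79 + 33.49×36 + 328.03×10 + 1.94×123 + 422.19×8 = 464.64 + 357.87 + 1205.64 + 3280.3 + 238.62 + 3377.52 = 8924.59
Index = 10531.73 / 8924.59 × 100 = 118.0080

118.0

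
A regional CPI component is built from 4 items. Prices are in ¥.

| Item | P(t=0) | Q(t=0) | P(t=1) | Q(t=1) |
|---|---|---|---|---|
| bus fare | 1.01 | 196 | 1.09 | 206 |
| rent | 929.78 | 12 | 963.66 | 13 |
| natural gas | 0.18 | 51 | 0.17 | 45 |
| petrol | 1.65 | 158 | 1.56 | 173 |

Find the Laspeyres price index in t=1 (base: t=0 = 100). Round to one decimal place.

Laspeyres price index uses base-period quantities as weights.
ΣP(t=1)·Q(t=0) = 1.09×196 + 963.66×12 + 0.17×51 + 1.56×158 = 213.64 + 11563.92 + 8.67 + 246.48 = 12032.71
ΣP(t=0)·Q(t=0) = 1.01×196 + 929.78×12 + 0.18×51 + 1.65×158 = 197.96 + 11157.36 + 9.18 + 260.7 = 11625.2
Index = 12032.71 / 11625.2 × 100 = 103.5054

103.5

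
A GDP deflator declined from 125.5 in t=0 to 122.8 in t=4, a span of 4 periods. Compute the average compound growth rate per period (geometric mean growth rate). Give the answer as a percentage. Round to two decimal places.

Growth factor = (122.8/125.5)^(1/4) = (0.978486)^(1/4) = 0.994578
Growth rate = 0.994578 − 1 = -0.005422 = -0.5422%

-0.54%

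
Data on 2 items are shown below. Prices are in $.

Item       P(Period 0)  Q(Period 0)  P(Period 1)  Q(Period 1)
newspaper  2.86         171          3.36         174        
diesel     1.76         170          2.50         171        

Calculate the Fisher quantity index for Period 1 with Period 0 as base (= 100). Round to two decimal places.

Laspeyres component (base-period weights):
ΣP(Period 0)Q(Period 1) = 2.86×174 + 1.76×171 = 497.64 + 300.96 = 798.6
ΣP(Period 0)Q(Period 0) = 2.86×171 + 1.76×170 = 489.06 + 299.2 = 788.26
L = 798.6 / 788.26 × 100 = 101.3117
Paasche component (current-period weights):
ΣP(Period 1)Q(Period 1) = 3.36×174 + 2.50×171 = 584.64 + 427.5 = 1012.14
ΣP(Period 1)Q(Period 0) = 3.36×171 + 2.50×170 = 574.56 + 425 = 999.56
P = 1012.14 / 999.56 × 100 = 101.2586
Fisher = √(L × P) = √(101.3117 × 101.2586) = 101.2851

101.29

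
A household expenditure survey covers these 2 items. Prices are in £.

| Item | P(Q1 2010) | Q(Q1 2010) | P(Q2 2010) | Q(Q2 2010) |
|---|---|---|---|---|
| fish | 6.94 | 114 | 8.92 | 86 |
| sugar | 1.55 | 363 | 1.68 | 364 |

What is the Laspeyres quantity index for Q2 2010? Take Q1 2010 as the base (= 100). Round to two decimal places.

85.76

Laspeyres quantity index uses base-period prices as weights.
ΣP(Q1 2010)·Q(Q2 2010) = 6.94×86 + 1.55×364 = 596.84 + 564.2 = 1161.04
ΣP(Q1 2010)·Q(Q1 2010) = 6.94×114 + 1.55×363 = 791.16 + 562.65 = 1353.81
Index = 1161.04 / 1353.81 × 100 = 85.7609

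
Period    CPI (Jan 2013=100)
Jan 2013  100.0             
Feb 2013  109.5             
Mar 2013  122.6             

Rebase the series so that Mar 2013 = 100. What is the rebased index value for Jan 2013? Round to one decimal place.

Rebased(Jan 2013) = 100.0 / 122.6 × 100 = 81.5661

81.6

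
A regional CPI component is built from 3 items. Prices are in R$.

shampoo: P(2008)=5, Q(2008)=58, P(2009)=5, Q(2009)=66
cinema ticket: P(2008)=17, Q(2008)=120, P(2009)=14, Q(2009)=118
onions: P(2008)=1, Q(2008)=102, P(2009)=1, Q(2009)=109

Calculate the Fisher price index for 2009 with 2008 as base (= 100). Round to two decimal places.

85.36

Laspeyres component (base-period weights):
ΣP(2009)Q(2008) = 5×58 + 14×120 + 1×102 = 290 + 1680 + 102 = 2072
ΣP(2008)Q(2008) = 5×58 + 17×120 + 1×102 = 290 + 2040 + 102 = 2432
L = 2072 / 2432 × 100 = 85.1974
Paasche component (current-period weights):
ΣP(2009)Q(2009) = 5×66 + 14×118 + 1×109 = 330 + 1652 + 109 = 2091
ΣP(2008)Q(2009) = 5×66 + 17×118 + 1×109 = 330 + 2006 + 109 = 2445
P = 2091 / 2445 × 100 = 85.5215
Fisher = √(L × P) = √(85.1974 × 85.5215) = 85.3593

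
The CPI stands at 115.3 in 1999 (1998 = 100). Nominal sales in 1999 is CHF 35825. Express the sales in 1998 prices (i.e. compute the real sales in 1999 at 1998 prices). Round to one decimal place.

Real = Nominal ÷ (Index/100) = 35825 ÷ (115.3/100)
     = 35825 ÷ 1.153 = 31071.1188

31071.1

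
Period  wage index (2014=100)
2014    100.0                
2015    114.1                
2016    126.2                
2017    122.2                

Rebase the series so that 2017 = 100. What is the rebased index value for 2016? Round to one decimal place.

103.3

Rebased(2016) = 126.2 / 122.2 × 100 = 103.2733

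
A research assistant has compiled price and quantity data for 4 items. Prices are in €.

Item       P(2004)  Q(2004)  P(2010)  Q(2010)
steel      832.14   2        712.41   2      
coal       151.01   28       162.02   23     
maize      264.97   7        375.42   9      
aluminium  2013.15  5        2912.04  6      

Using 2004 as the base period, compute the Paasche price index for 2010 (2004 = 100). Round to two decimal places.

132.66

Paasche price index uses current-period quantities as weights.
ΣP(2010)·Q(2010) = 712.41×2 + 162.02×23 + 375.42×9 + 2912.04×6 = 1424.82 + 3726.46 + 3378.78 + 17472.24 = 26002.3
ΣP(2004)·Q(2010) = 832.14×2 + 151.01×23 + 264.97×9 + 2013.15×6 = 1664.28 + 3473.23 + 2384.73 + 12078.9 = 19601.14
Index = 26002.3 / 19601.14 × 100 = 132.6571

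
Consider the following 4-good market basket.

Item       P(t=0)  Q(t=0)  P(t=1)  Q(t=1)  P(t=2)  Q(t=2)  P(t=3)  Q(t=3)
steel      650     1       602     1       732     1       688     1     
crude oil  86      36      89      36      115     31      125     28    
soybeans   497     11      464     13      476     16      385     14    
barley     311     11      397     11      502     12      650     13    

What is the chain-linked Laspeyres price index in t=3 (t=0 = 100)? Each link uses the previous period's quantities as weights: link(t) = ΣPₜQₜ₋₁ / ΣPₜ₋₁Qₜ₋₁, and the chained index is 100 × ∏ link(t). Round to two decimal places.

Link t=0→t=1:
ΣP(t=1)Q(t=0) = 602×1 + 89×36 + 464×11 + 397×11 = 602 + 3204 + 5104 + 4367 = 13277
ΣP(t=0)Q(t=0) = 650×1 + 86×36 + 497×11 + 311×11 = 650 + 3096 + 5467 + 3421 = 12634
link = 13277/12634 = 1.050894
Link t=1→t=2:
ΣP(t=2)Q(t=1) = 732×1 + 115×36 + 476×13 + 502×11 = 732 + 4140 + 6188 + 5522 = 16582
ΣP(t=1)Q(t=1) = 602×1 + 89×36 + 464×13 + 397×11 = 602 + 3204 + 6032 + 4367 = 14205
link = 16582/14205 = 1.167335
Link t=2→t=3:
ΣP(t=3)Q(t=2) = 688×1 + 125×31 + 385×16 + 650×12 = 688 + 3875 + 6160 + 7800 = 18523
ΣP(t=2)Q(t=2) = 732×1 + 115×31 + 476×16 + 502×12 = 732 + 3565 + 7616 + 6024 = 17937
link = 18523/17937 = 1.032670
Chained index = 100 × 1.050894 × 1.167335 × 1.032670 = 126.6824

126.68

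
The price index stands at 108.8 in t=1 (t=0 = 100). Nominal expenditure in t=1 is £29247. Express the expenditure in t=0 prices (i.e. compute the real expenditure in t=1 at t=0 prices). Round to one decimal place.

26881.4

Real = Nominal ÷ (Index/100) = 29247 ÷ (108.8/100)
     = 29247 ÷ 1.088 = 26881.4338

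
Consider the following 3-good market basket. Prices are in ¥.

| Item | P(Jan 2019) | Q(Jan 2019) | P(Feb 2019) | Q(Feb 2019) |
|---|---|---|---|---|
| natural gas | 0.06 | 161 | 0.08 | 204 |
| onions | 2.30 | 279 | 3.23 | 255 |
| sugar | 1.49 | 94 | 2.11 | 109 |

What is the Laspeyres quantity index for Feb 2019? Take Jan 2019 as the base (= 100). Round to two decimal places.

96.18

Laspeyres quantity index uses base-period prices as weights.
ΣP(Jan 2019)·Q(Feb 2019) = 0.06×204 + 2.30×255 + 1.49×109 = 12.24 + 586.5 + 162.41 = 761.15
ΣP(Jan 2019)·Q(Jan 2019) = 0.06×161 + 2.30×279 + 1.49×94 = 9.66 + 641.7 + 140.06 = 791.42
Index = 761.15 / 791.42 × 100 = 96.1752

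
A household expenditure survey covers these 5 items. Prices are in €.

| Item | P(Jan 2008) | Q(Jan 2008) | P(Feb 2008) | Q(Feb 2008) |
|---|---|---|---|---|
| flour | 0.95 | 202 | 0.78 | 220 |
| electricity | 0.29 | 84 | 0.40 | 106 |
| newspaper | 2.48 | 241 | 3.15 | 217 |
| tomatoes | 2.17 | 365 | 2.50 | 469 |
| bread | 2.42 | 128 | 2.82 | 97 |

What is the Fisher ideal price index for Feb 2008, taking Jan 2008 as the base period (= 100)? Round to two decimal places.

Laspeyres component (base-period weights):
ΣP(Feb 2008)Q(Jan 2008) = 0.78×202 + 0.40×84 + 3.15×241 + 2.50×365 + 2.82×128 = 157.56 + 33.6 + 759.15 + 912.5 + 360.96 = 2223.77
ΣP(Jan 2008)Q(Jan 2008) = 0.95×202 + 0.29×84 + 2.48×241 + 2.17×365 + 2.42×128 = 191.9 + 24.36 + 597.68 + 792.05 + 309.76 = 1915.75
L = 2223.77 / 1915.75 × 100 = 116.0783
Paasche component (current-period weights):
ΣP(Feb 2008)Q(Feb 2008) = 0.78×220 + 0.40×106 + 3.15×217 + 2.50×469 + 2.82×97 = 171.6 + 42.4 + 683.55 + 1172.5 + 273.54 = 2343.59
ΣP(Jan 2008)Q(Feb 2008) = 0.95×220 + 0.29×106 + 2.48×217 + 2.17×469 + 2.42×97 = 209 + 30.74 + 538.16 + 1017.73 + 234.74 = 2030.37
P = 2343.59 / 2030.37 × 100 = 115.4267
Fisher = √(L × P) = √(116.0783 × 115.4267) = 115.7521

115.75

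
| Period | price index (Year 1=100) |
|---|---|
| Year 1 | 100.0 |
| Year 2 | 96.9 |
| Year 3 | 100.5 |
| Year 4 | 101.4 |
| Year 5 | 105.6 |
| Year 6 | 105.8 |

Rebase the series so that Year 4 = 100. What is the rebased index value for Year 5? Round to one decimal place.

Rebased(Year 5) = 105.6 / 101.4 × 100 = 104.1420

104.1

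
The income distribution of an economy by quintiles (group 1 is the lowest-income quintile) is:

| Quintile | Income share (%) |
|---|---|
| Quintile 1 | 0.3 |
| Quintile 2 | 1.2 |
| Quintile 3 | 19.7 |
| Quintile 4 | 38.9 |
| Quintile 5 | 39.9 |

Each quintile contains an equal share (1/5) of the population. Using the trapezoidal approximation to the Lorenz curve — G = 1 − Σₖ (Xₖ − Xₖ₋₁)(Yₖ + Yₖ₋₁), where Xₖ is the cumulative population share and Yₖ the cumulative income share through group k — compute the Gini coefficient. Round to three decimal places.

0.468

Cumulative income shares Yₖ: 0.0030, 0.0150, 0.2120, 0.6010, 1.0000
Σ (Xₖ−Xₖ₋₁)(Yₖ+Yₖ₋₁) = (1/5)(0.0030+0.0000) + (1/5)(0.0150+0.0030) + (1/5)(0.2120+0.0150) + (1/5)(0.6010+0.2120) + (1/5)(1.0000+0.6010)
  = 0.0006 + 0.0036 + 0.0454 + 0.1626 + 0.3202 = 0.5324
G = 1 − 0.5324 = 0.4676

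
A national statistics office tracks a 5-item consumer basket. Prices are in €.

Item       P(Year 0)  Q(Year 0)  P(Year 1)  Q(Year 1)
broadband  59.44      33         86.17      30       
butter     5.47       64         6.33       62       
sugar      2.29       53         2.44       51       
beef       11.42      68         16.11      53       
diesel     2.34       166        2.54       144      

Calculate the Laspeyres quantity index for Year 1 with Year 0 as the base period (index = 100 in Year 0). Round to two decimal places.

88.42

Laspeyres quantity index uses base-period prices as weights.
ΣP(Year 0)·Q(Year 1) = 59.44×30 + 5.47×62 + 2.29×51 + 11.42×53 + 2.34×144 = 1783.2 + 339.14 + 116.79 + 605.26 + 336.96 = 3181.35
ΣP(Year 0)·Q(Year 0) = 59.44×33 + 5.47×64 + 2.29×53 + 11.42×68 + 2.34×166 = 1961.52 + 350.08 + 121.37 + 776.56 + 388.44 = 3597.97
Index = 3181.35 / 3597.97 × 100 = 88.4207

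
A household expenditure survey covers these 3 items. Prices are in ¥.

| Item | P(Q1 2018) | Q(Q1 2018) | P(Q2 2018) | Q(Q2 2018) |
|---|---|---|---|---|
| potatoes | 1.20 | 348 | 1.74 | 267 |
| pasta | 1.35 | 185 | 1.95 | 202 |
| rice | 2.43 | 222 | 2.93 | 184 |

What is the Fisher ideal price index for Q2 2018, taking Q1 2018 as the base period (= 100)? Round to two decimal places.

134.16

Laspeyres component (base-period weights):
ΣP(Q2 2018)Q(Q1 2018) = 1.74×348 + 1.95×185 + 2.93×222 = 605.52 + 360.75 + 650.46 = 1616.73
ΣP(Q1 2018)Q(Q1 2018) = 1.20×348 + 1.35×185 + 2.43×222 = 417.6 + 249.75 + 539.46 = 1206.81
L = 1616.73 / 1206.81 × 100 = 133.9672
Paasche component (current-period weights):
ΣP(Q2 2018)Q(Q2 2018) = 1.74×267 + 1.95×202 + 2.93×184 = 464.58 + 393.9 + 539.12 = 1397.6
ΣP(Q1 2018)Q(Q2 2018) = 1.20×267 + 1.35×202 + 2.43×184 = 320.4 + 272.7 + 447.12 = 1040.22
P = 1397.6 / 1040.22 × 100 = 134.3562
Fisher = √(L × P) = √(133.9672 × 134.3562) = 134.1616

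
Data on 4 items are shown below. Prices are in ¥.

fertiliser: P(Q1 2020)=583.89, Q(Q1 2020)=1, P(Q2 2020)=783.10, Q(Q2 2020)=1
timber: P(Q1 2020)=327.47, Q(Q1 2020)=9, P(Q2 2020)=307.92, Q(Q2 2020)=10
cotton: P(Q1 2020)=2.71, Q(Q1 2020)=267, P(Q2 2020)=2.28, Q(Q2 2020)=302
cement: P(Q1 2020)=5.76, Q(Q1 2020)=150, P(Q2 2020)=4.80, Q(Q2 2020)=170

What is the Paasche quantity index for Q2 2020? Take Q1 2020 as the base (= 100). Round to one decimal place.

Paasche quantity index uses current-period prices as weights.
ΣP(Q2 2020)·Q(Q2 2020) = 783.10×1 + 307.92×10 + 2.28×302 + 4.80×170 = 783.1 + 3079.2 + 688.56 + 816 = 5366.86
ΣP(Q2 2020)·Q(Q1 2020) = 783.10×1 + 307.92×9 + 2.28×267 + 4.80×150 = 783.1 + 2771.28 + 608.76 + 720 = 4883.14
Index = 5366.86 / 4883.14 × 100 = 109.9059

109.9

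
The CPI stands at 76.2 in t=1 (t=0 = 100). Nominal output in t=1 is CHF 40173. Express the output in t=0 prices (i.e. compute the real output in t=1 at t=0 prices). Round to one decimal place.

52720.5

Real = Nominal ÷ (Index/100) = 40173 ÷ (76.2/100)
     = 40173 ÷ 0.762 = 52720.4724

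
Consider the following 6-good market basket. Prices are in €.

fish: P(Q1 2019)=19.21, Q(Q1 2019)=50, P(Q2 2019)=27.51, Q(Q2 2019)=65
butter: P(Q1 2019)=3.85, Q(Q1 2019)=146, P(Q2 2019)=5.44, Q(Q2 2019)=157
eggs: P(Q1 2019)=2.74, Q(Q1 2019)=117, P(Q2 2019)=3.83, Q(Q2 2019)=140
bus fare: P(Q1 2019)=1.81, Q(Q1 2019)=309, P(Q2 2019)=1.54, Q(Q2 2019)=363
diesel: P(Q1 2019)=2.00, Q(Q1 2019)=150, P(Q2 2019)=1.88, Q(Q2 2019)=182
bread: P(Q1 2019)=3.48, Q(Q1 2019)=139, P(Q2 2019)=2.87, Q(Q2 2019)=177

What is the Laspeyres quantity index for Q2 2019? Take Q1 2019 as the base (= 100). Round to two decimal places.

121.58

Laspeyres quantity index uses base-period prices as weights.
ΣP(Q1 2019)·Q(Q2 2019) = 19.21×65 + 3.85×157 + 2.74×140 + 1.81×363 + 2.00×182 + 3.48×177 = 1248.65 + 604.45 + 383.6 + 657.03 + 364 + 615.96 = 3873.69
ΣP(Q1 2019)·Q(Q1 2019) = 19.21×50 + 3.85×146 + 2.74×117 + 1.81×309 + 2.00×150 + 3.48×139 = 960.5 + 562.1 + 320.58 + 559.29 + 300 + 483.72 = 3186.19
Index = 3873.69 / 3186.19 × 100 = 121.5775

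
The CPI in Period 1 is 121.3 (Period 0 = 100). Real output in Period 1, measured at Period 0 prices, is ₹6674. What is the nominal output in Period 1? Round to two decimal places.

8095.56

Nominal = Real × (Index/100) = 6674 × (121.3/100)
        = 6674 × 1.213 = 8095.5620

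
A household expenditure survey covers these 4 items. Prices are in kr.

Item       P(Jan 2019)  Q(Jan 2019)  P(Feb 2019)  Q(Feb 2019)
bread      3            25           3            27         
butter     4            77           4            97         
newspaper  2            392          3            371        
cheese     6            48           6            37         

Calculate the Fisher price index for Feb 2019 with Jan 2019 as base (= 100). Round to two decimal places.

Laspeyres component (base-period weights):
ΣP(Feb 2019)Q(Jan 2019) = 3×25 + 4×77 + 3×392 + 6×48 = 75 + 308 + 1176 + 288 = 1847
ΣP(Jan 2019)Q(Jan 2019) = 3×25 + 4×77 + 2×392 + 6×48 = 75 + 308 + 784 + 288 = 1455
L = 1847 / 1455 × 100 = 126.9416
Paasche component (current-period weights):
ΣP(Feb 2019)Q(Feb 2019) = 3×27 + 4×97 + 3×371 + 6×37 = 81 + 388 + 1113 + 222 = 1804
ΣP(Jan 2019)Q(Feb 2019) = 3×27 + 4×97 + 2×371 + 6×37 = 81 + 388 + 742 + 222 = 1433
P = 1804 / 1433 × 100 = 125.8897
Fisher = √(L × P) = √(126.9416 × 125.8897) = 126.4146

126.41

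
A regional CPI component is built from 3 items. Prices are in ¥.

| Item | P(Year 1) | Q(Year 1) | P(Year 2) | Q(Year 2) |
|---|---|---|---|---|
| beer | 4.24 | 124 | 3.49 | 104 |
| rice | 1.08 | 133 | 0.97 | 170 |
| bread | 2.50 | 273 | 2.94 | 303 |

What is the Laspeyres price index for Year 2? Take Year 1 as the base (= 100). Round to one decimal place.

Laspeyres price index uses base-period quantities as weights.
ΣP(Year 2)·Q(Year 1) = 3.49×124 + 0.97×133 + 2.94×273 = 432.76 + 129.01 + 802.62 = 1364.39
ΣP(Year 1)·Q(Year 1) = 4.24×124 + 1.08×133 + 2.50×273 = 525.76 + 143.64 + 682.5 = 1351.9
Index = 1364.39 / 1351.9 × 100 = 100.9239

100.9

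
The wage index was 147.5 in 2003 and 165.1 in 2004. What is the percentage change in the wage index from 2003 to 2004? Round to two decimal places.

Change = (165.1 − 147.5) / 147.5 × 100
       = 17.6 / 147.5 × 100 = 11.9322%

11.93%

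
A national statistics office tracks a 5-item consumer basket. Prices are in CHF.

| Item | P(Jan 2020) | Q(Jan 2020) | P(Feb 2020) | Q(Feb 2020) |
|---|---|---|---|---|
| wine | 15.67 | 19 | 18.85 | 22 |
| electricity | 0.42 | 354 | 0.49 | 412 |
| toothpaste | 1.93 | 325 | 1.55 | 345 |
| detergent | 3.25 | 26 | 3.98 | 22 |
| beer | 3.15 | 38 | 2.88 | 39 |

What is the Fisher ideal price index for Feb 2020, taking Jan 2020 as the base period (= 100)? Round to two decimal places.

Laspeyres component (base-period weights):
ΣP(Feb 2020)Q(Jan 2020) = 18.85×19 + 0.49×354 + 1.55×325 + 3.98×26 + 2.88×38 = 358.15 + 173.46 + 503.75 + 103.48 + 109.44 = 1248.28
ΣP(Jan 2020)Q(Jan 2020) = 15.67×19 + 0.42×354 + 1.93×325 + 3.25×26 + 3.15×38 = 297.73 + 148.68 + 627.25 + 84.5 + 119.7 = 1277.86
L = 1248.28 / 1277.86 × 100 = 97.6852
Paasche component (current-period weights):
ΣP(Feb 2020)Q(Feb 2020) = 18.85×22 + 0.49×412 + 1.55×345 + 3.98×22 + 2.88×39 = 414.7 + 201.88 + 534.75 + 87.56 + 112.32 = 1351.21
ΣP(Jan 2020)Q(Feb 2020) = 15.67×22 + 0.42×412 + 1.93×345 + 3.25×22 + 3.15×39 = 344.74 + 173.04 + 665.85 + 71.5 + 122.85 = 1377.98
P = 1351.21 / 1377.98 × 100 = 98.0573
Fisher = √(L × P) = √(97.6852 × 98.0573) = 97.8711

97.87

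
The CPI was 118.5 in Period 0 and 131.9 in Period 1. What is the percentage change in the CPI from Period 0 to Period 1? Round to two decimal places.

11.31%

Change = (131.9 − 118.5) / 118.5 × 100
       = 13.4 / 118.5 × 100 = 11.3080%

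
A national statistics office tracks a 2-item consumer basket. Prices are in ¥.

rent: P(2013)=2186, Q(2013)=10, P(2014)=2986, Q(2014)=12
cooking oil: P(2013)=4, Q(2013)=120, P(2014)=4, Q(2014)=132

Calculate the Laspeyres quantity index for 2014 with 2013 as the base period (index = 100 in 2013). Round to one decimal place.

Laspeyres quantity index uses base-period prices as weights.
ΣP(2013)·Q(2014) = 2186×12 + 4×132 = 26232 + 528 = 26760
ΣP(2013)·Q(2013) = 2186×10 + 4×120 = 21860 + 480 = 22340
Index = 26760 / 22340 × 100 = 119.7851

119.8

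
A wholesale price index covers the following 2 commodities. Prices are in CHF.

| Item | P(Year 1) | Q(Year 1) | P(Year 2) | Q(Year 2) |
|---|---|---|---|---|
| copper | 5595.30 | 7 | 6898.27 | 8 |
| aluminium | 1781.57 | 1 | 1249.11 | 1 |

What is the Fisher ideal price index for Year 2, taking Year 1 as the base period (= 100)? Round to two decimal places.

121.11

Laspeyres component (base-period weights):
ΣP(Year 2)Q(Year 1) = 6898.27×7 + 1249.11×1 = 48287.89 + 1249.11 = 49537
ΣP(Year 1)Q(Year 1) = 5595.30×7 + 1781.57×1 = 39167.1 + 1781.57 = 40948.67
L = 49537 / 40948.67 × 100 = 120.9734
Paasche component (current-period weights):
ΣP(Year 2)Q(Year 2) = 6898.27×8 + 1249.11×1 = 55186.16 + 1249.11 = 56435.27
ΣP(Year 1)Q(Year 2) = 5595.30×8 + 1781.57×1 = 44762.4 + 1781.57 = 46543.97
P = 56435.27 / 46543.97 × 100 = 121.2515
Fisher = √(L × P) = √(120.9734 × 121.2515) = 121.1124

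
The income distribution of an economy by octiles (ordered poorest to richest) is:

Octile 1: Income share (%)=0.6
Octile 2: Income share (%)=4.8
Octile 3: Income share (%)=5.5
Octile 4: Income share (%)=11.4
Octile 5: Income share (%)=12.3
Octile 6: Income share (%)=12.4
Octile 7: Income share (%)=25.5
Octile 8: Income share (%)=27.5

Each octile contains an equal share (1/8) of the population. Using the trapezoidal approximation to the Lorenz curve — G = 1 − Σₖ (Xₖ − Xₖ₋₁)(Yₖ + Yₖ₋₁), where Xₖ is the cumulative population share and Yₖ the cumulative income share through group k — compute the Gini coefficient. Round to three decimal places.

0.392

Cumulative income shares Yₖ: 0.0060, 0.0540, 0.1090, 0.2230, 0.3460, 0.4700, 0.7250, 1.0000
Σ (Xₖ−Xₖ₋₁)(Yₖ+Yₖ₋₁) = (1/8)(0.0060+0.0000) + (1/8)(0.0540+0.0060) + (1/8)(0.1090+0.0540) + (1/8)(0.2230+0.1090) + (1/8)(0.3460+0.2230) + (1/8)(0.4700+0.3460) + (1/8)(0.7250+0.4700) + (1/8)(1.0000+0.7250)
  = 0.0008 + 0.0075 + 0.0204 + 0.0415 + 0.0711 + 0.1020 + 0.1494 + 0.2156 = 0.6083
G = 1 − 0.6083 = 0.3917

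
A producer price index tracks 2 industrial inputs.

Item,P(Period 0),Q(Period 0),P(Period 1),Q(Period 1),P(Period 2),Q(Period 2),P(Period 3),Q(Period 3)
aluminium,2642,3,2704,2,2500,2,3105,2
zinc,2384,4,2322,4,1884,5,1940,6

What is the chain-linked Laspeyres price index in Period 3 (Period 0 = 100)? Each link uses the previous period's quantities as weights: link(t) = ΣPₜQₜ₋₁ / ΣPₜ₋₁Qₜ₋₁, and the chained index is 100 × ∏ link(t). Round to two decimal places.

Link Period 0→Period 1:
ΣP(Period 1)Q(Period 0) = 2704×3 + 2322×4 = 8112 + 9288 = 17400
ΣP(Period 0)Q(Period 0) = 2642×3 + 2384×4 = 7926 + 9536 = 17462
link = 17400/17462 = 0.996449
Link Period 1→Period 2:
ΣP(Period 2)Q(Period 1) = 2500×2 + 1884×4 = 5000 + 7536 = 12536
ΣP(Period 1)Q(Period 1) = 2704×2 + 2322×4 = 5408 + 9288 = 14696
link = 12536/14696 = 0.853021
Link Period 2→Period 3:
ΣP(Period 3)Q(Period 2) = 3105×2 + 1940×5 = 6210 + 9700 = 15910
ΣP(Period 2)Q(Period 2) = 2500×2 + 1884×5 = 5000 + 9420 = 14420
link = 15910/14420 = 1.103329
Chained index = 100 × 0.996449 × 0.853021 × 1.103329 = 93.7821

93.78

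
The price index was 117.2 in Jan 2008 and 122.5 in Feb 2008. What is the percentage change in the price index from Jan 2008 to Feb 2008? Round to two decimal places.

4.52%

Change = (122.5 − 117.2) / 117.2 × 100
       = 5.3 / 117.2 × 100 = 4.5222%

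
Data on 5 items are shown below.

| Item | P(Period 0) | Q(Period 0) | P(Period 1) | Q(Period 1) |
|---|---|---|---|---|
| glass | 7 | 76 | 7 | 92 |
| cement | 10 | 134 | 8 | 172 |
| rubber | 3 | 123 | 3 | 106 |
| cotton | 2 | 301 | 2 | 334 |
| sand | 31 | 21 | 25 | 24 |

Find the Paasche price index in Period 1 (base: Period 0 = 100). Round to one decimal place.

88.1

Paasche price index uses current-period quantities as weights.
ΣP(Period 1)·Q(Period 1) = 7×92 + 8×172 + 3×106 + 2×334 + 25×24 = 644 + 1376 + 318 + 668 + 600 = 3606
ΣP(Period 0)·Q(Period 1) = 7×92 + 10×172 + 3×106 + 2×334 + 31×24 = 644 + 1720 + 318 + 668 + 744 = 4094
Index = 3606 / 4094 × 100 = 88.0801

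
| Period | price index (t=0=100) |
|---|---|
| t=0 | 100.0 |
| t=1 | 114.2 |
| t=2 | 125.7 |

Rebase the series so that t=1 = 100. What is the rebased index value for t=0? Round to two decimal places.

Rebased(t=0) = 100.0 / 114.2 × 100 = 87.5657

87.57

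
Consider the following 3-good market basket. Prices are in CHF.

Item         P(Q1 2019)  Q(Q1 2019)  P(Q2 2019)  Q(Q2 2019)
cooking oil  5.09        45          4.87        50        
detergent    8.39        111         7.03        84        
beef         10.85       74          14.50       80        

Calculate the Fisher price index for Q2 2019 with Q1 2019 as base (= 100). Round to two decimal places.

107.33

Laspeyres component (base-period weights):
ΣP(Q2 2019)Q(Q1 2019) = 4.87×45 + 7.03×111 + 14.50×74 = 219.15 + 780.33 + 1073 = 2072.48
ΣP(Q1 2019)Q(Q1 2019) = 5.09×45 + 8.39×111 + 10.85×74 = 229.05 + 931.29 + 802.9 = 1963.24
L = 2072.48 / 1963.24 × 100 = 105.5643
Paasche component (current-period weights):
ΣP(Q2 2019)Q(Q2 2019) = 4.87×50 + 7.03×84 + 14.50×80 = 243.5 + 590.52 + 1160 = 1994.02
ΣP(Q1 2019)Q(Q2 2019) = 5.09×50 + 8.39×84 + 10.85×80 = 254.5 + 704.76 + 868 = 1827.26
P = 1994.02 / 1827.26 × 100 = 109.1262
Fisher = √(L × P) = √(105.5643 × 109.1262) = 107.3305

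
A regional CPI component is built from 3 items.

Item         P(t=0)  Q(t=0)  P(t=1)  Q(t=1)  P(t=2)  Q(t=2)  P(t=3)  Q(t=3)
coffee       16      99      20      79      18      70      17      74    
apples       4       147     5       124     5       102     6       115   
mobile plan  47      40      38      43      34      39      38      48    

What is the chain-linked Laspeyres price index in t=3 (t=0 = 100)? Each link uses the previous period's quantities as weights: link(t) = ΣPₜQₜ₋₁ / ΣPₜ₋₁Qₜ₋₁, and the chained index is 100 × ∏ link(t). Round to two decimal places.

Link t=0→t=1:
ΣP(t=1)Q(t=0) = 20×99 + 5×147 + 38×40 = 1980 + 735 + 1520 = 4235
ΣP(t=0)Q(t=0) = 16×99 + 4×147 + 47×40 = 1584 + 588 + 1880 = 4052
link = 4235/4052 = 1.045163
Link t=1→t=2:
ΣP(t=2)Q(t=1) = 18×79 + 5×124 + 34×43 = 1422 + 620 + 1462 = 3504
ΣP(t=1)Q(t=1) = 20×79 + 5×124 + 38×43 = 1580 + 620 + 1634 = 3834
link = 3504/3834 = 0.913928
Link t=2→t=3:
ΣP(t=3)Q(t=2) = 17×70 + 6×102 + 38×39 = 1190 + 612 + 1482 = 3284
ΣP(t=2)Q(t=2) = 18×70 + 5×102 + 34×39 = 1260 + 510 + 1326 = 3096
link = 3284/3096 = 1.060724
Chained index = 100 × 1.045163 × 0.913928 × 1.060724 = 101.3207

101.32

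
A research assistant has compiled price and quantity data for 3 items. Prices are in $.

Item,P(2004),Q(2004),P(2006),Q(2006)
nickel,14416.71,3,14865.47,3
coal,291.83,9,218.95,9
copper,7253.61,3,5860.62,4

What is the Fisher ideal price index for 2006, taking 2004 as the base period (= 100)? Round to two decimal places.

94.16

Laspeyres component (base-period weights):
ΣP(2006)Q(2004) = 14865.47×3 + 218.95×9 + 5860.62×3 = 44596.41 + 1970.55 + 17581.86 = 64148.82
ΣP(2004)Q(2004) = 14416.71×3 + 291.83×9 + 7253.61×3 = 43250.13 + 2626.47 + 21760.83 = 67637.43
L = 64148.82 / 67637.43 × 100 = 94.8422
Paasche component (current-period weights):
ΣP(2006)Q(2006) = 14865.47×3 + 218.95×9 + 5860.62×4 = 44596.41 + 1970.55 + 23442.48 = 70009.44
ΣP(2004)Q(2006) = 14416.71×3 + 291.83×9 + 7253.61×4 = 43250.13 + 2626.47 + 29014.44 = 74891.04
P = 70009.44 / 74891.04 × 100 = 93.4817
Fisher = √(L × P) = √(94.8422 × 93.4817) = 94.1595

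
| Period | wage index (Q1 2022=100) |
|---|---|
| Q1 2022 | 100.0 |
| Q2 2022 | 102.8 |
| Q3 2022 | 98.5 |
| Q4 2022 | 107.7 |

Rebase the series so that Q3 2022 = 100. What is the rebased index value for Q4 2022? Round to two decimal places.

Rebased(Q4 2022) = 107.7 / 98.5 × 100 = 109.3401

109.34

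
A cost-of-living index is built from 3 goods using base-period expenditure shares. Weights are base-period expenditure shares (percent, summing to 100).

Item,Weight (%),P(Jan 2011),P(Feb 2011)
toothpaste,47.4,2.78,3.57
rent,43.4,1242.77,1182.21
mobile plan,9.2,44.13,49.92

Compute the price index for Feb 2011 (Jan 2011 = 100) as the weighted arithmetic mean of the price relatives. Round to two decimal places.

112.56

toothpaste: 47.4 × (3.57/2.78) = 47.4 × 1.284173 = 60.8698
rent: 43.4 × (1182.21/1242.77) = 43.4 × 0.951270 = 41.2851
mobile plan: 9.2 × (49.92/44.13) = 9.2 × 1.131203 = 10.4071
Index = Σ wᵢ·(p₁ᵢ/p₀ᵢ) = 60.8698 + 41.2851 + 10.4071 = 112.5620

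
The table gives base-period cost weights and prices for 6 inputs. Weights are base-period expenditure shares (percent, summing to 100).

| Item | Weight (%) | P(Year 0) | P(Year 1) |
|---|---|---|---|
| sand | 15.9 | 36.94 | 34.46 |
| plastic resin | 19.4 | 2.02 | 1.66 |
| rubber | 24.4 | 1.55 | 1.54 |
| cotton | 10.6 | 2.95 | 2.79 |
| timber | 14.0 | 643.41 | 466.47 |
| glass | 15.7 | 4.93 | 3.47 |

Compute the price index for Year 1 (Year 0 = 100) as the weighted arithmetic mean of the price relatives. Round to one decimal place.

86.2

sand: 15.9 × (34.46/36.94) = 15.9 × 0.932864 = 14.8325
plastic resin: 19.4 × (1.66/2.02) = 19.4 × 0.821782 = 15.9426
rubber: 24.4 × (1.54/1.55) = 24.4 × 0.993548 = 24.2426
cotton: 10.6 × (2.79/2.95) = 10.6 × 0.945763 = 10.0251
timber: 14.0 × (466.47/643.41) = 14.0 × 0.724997 = 10.1500
glass: 15.7 × (3.47/4.93) = 15.7 × 0.703854 = 11.0505
Index = Σ wᵢ·(p₁ᵢ/p₀ᵢ) = 14.8325 + 15.9426 + 24.2426 + 10.0251 + 10.1500 + 11.0505 = 86.2432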